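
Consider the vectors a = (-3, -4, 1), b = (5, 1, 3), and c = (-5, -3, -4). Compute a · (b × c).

-45

b × c:
i: 1·(-4) - 3·(-3) = -4 - (-9) = 5
j: 3·(-5) - 5·(-4) = -15 - (-20) = 5
k: 5·(-3) - 1·(-5) = -15 - (-5) = -10
b × c = (5, 5, -10)
a · (b × c) = (-3)·5 + (-4)·5 + 1·(-10) = -15 - 20 - 10 = -45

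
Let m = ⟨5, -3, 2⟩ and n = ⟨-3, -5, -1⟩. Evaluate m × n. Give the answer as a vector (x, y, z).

i: (-3)·(-1) - 2·(-5) = 3 - (-10) = 13
j: 2·(-3) - 5·(-1) = -6 - (-5) = -1
k: 5·(-5) - (-3)·(-3) = -25 - 9 = -34
m × n = (13, -1, -34)

(13, -1, -34)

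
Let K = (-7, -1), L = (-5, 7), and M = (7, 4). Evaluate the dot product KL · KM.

KL = L − K = (2, 8)
KM = M − K = (14, 5)
KL · KM = 2·14 + 8·5 = 28 + 40 = 68

68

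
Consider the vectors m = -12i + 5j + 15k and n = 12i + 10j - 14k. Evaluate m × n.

(-220, 12, -180)

i: 5·(-14) - 15·10 = -70 - 150 = -220
j: 15·12 - (-12)·(-14) = 180 - 168 = 12
k: (-12)·10 - 5·12 = -120 - 60 = -180
m × n = (-220, 12, -180)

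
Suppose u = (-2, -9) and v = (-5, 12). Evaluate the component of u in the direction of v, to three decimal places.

-7.538

u · v = (-2)·(-5) + (-9)·12 = 10 - 108 = -98
|v| = √(25 + 144) = √169 ≈ 13.0000
comp_v u = -98 / √169 ≈ -7.538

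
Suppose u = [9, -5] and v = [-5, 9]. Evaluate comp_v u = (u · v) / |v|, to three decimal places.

-8.742

u · v = 9·(-5) + (-5)·9 = -45 - 45 = -90
|v| = √(25 + 81) = √106 ≈ 10.2956
comp_v u = -90 / √106 ≈ -8.742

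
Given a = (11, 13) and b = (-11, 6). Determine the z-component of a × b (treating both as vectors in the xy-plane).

11·6 - 13·(-11) = 66 - (-143) = 209

209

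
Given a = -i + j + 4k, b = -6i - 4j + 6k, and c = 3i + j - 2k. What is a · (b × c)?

b × c:
i: (-4)·(-2) - 6·1 = 8 - 6 = 2
j: 6·3 - (-6)·(-2) = 18 - 12 = 6
k: (-6)·1 - (-4)·3 = -6 - (-12) = 6
b × c = (2, 6, 6)
a · (b × c) = (-1)·2 + 1·6 + 4·6 = -2 + 6 + 24 = 28

28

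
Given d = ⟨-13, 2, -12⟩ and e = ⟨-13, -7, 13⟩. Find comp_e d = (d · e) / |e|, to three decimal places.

d · e = (-13)·(-13) + 2·(-7) + (-12)·13 = 169 - 14 - 156 = -1
|e| = √(169 + 49 + 169) = √387 ≈ 19.6723
comp_e d = -1 / √387 ≈ -0.051

-0.051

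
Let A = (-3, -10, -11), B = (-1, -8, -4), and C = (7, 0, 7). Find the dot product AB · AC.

AB = B − A = (2, 2, 7)
AC = C − A = (10, 10, 18)
AB · AC = 2·10 + 2·10 + 7·18 = 20 + 20 + 126 = 166

166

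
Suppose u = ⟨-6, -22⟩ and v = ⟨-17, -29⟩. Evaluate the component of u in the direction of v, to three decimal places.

22.014

u · v = (-6)·(-17) + (-22)·(-29) = 102 + 638 = 740
|v| = √(289 + 841) = √1130 ≈ 33.6155
comp_v u = 740 / √1130 ≈ 22.014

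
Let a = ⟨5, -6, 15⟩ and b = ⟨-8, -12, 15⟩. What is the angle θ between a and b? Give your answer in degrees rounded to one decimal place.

a · b = 5·(-8) + (-6)·(-12) + 15·15 = -40 + 72 + 225 = 257
|a|² = 25 + 36 + 225 = 286,  |a| = √286 ≈ 16.911535
|b|² = 64 + 144 + 225 = 433,  |b| = √433 ≈ 20.808652
cos θ = 257 / (16.911535 · 20.808652) ≈ 0.73031
θ = arccos(0.73031) ≈ 43.1°

43.1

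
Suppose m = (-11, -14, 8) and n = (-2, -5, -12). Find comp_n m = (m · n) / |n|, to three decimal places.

-0.304

m · n = (-11)·(-2) + (-14)·(-5) + 8·(-12) = 22 + 70 - 96 = -4
|n| = √(4 + 25 + 144) = √173 ≈ 13.1529
comp_n m = -4 / √173 ≈ -0.304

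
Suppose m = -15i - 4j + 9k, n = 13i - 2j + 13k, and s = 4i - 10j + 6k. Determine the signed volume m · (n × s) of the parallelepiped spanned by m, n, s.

n × s:
i: (-2)·6 - 13·(-10) = -12 - (-130) = 118
j: 13·4 - 13·6 = 52 - 78 = -26
k: 13·(-10) - (-2)·4 = -130 - (-8) = -122
n × s = (118, -26, -122)
m · (n × s) = (-15)·118 + (-4)·(-26) + 9·(-122) = -1770 + 104 - 1098 = -2764

-2764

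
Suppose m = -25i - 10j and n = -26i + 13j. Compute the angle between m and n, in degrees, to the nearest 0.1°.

48.4

m · n = (-25)·(-26) + (-10)·13 = 650 - 130 = 520
|m|² = 625 + 100 = 725,  |m| = √725 ≈ 26.925824
|n|² = 676 + 169 = 845,  |n| = √845 ≈ 29.068884
cos θ = 520 / (26.925824 · 29.068884) ≈ 0.66436
θ = arccos(0.66436) ≈ 48.4°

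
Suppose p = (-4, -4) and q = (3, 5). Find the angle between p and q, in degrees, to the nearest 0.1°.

166.0

p · q = (-4)·3 + (-4)·5 = -12 - 20 = -32
|p|² = 16 + 16 = 32,  |p| = √32 ≈ 5.656854
|q|² = 9 + 25 = 34,  |q| = √34 ≈ 5.830952
cos θ = -32 / (5.656854 · 5.830952) ≈ -0.97014
θ = arccos(-0.97014) ≈ 166.0°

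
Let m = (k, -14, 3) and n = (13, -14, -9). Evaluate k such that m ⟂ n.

m · n = k·13 + (-14)·(-14) + 3·(-9) = 169 + 13k
Set equal to 0: 13k = -169, so k = -13.

-13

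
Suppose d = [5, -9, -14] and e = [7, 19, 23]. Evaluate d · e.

-458

d · e = 5·7 + (-9)·19 + (-14)·23 = 35 - 171 - 322 = -458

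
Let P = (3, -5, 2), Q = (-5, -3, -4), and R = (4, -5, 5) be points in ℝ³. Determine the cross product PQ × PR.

(6, 18, -2)

PQ = (-8, 2, -6)
PR = (1, 0, 3)
i: 2·3 - (-6)·0 = 6 - 0 = 6
j: (-6)·1 - (-8)·3 = -6 - (-24) = 18
k: (-8)·0 - 2·1 = 0 - 2 = -2
PQ × PR = (6, 18, -2)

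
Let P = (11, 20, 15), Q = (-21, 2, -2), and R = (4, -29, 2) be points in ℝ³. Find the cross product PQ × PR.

(-599, -297, 1442)

PQ = (-32, -18, -17)
PR = (-7, -49, -13)
i: (-18)·(-13) - (-17)·(-49) = 234 - 833 = -599
j: (-17)·(-7) - (-32)·(-13) = 119 - 416 = -297
k: (-32)·(-49) - (-18)·(-7) = 1568 - 126 = 1442
PQ × PR = (-599, -297, 1442)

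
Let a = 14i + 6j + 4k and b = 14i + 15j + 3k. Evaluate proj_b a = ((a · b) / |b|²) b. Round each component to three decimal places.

(9.702, 10.395, 2.079)

a · b = 14·14 + 6·15 + 4·3 = 196 + 90 + 12 = 298
|b|² = 196 + 225 + 9 = 430
proj_b a = (298/430) · (14, 15, 3) ≈ (9.702, 10.395, 2.079)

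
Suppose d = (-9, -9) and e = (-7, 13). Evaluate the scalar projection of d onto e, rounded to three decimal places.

-3.657

d · e = (-9)·(-7) + (-9)·13 = 63 - 117 = -54
|e| = √(49 + 169) = √218 ≈ 14.7648
comp_e d = -54 / √218 ≈ -3.657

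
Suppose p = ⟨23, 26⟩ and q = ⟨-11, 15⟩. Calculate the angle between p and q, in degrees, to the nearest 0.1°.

p · q = 23·(-11) + 26·15 = -253 + 390 = 137
|p|² = 529 + 676 = 1205,  |p| = √1205 ≈ 34.713110
|q|² = 121 + 225 = 346,  |q| = √346 ≈ 18.601075
cos θ = 137 / (34.713110 · 18.601075) ≈ 0.21217
θ = arccos(0.21217) ≈ 77.8°

77.8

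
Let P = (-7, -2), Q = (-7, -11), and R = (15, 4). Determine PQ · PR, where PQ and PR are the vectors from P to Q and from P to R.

PQ = Q − P = (0, -9)
PR = R − P = (22, 6)
PQ · PR = 0·22 + (-9)·6 = 0 - 54 = -54

-54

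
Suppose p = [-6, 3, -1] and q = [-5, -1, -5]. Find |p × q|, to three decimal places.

36.359

i: 3·(-5) - (-1)·(-1) = -15 - 1 = -16
j: (-1)·(-5) - (-6)·(-5) = 5 - 30 = -25
k: (-6)·(-1) - 3·(-5) = 6 - (-15) = 21
p × q = (-16, -25, 21)
|p × q| = √((-16)² + (-25)² + 21²) = √1322 ≈ 36.3593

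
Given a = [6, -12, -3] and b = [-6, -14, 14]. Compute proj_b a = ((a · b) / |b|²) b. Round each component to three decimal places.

(-1.262, -2.944, 2.944)

a · b = 6·(-6) + (-12)·(-14) + (-3)·14 = -36 + 168 - 42 = 90
|b|² = 36 + 196 + 196 = 428
proj_b a = (90/428) · (-6, -14, 14) ≈ (-1.262, -2.944, 2.944)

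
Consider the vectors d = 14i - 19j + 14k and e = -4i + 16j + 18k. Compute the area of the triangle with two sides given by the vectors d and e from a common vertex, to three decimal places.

330.577

i: (-19)·18 - 14·16 = -342 - 224 = -566
j: 14·(-4) - 14·18 = -56 - 252 = -308
k: 14·16 - (-19)·(-4) = 224 - 76 = 148
d × e = (-566, -308, 148)
|d × e| = √((-566)² + (-308)² + 148²) = √437124 ≈ 661.1535
area = ½ · 661.1535 ≈ 330.577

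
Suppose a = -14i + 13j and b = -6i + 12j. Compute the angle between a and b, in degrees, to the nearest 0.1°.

a · b = (-14)·(-6) + 13·12 = 84 + 156 = 240
|a|² = 196 + 169 = 365,  |a| = √365 ≈ 19.104973
|b|² = 36 + 144 = 180,  |b| = √180 ≈ 13.416408
cos θ = 240 / (19.104973 · 13.416408) ≈ 0.93633
θ = arccos(0.93633) ≈ 20.6°

20.6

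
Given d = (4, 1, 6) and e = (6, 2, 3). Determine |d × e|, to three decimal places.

25.710

i: 1·3 - 6·2 = 3 - 12 = -9
j: 6·6 - 4·3 = 36 - 12 = 24
k: 4·2 - 1·6 = 8 - 6 = 2
d × e = (-9, 24, 2)
|d × e| = √((-9)² + 24² + 2²) = √661 ≈ 25.7099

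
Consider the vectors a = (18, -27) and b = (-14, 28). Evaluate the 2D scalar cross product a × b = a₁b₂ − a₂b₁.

126

18·28 - (-27)·(-14) = 504 - 378 = 126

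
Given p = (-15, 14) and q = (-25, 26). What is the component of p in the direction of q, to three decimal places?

p · q = (-15)·(-25) + 14·26 = 375 + 364 = 739
|q| = √(625 + 676) = √1301 ≈ 36.0694
comp_q p = 739 / √1301 ≈ 20.488

20.488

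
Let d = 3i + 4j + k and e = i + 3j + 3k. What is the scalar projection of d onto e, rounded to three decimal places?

4.129

d · e = 3·1 + 4·3 + 1·3 = 3 + 12 + 3 = 18
|e| = √(1 + 9 + 9) = √19 ≈ 4.3589
comp_e d = 18 / √19 ≈ 4.129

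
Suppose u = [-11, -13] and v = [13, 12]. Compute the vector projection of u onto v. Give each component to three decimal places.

(-12.419, -11.463)

u · v = (-11)·13 + (-13)·12 = -143 - 156 = -299
|v|² = 169 + 144 = 313
proj_v u = (-299/313) · (13, 12) ≈ (-12.419, -11.463)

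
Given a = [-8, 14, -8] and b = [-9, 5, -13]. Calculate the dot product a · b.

246

a · b = (-8)·(-9) + 14·5 + (-8)·(-13) = 72 + 70 + 104 = 246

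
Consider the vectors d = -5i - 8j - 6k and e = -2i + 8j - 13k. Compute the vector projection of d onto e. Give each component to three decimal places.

d · e = (-5)·(-2) + (-8)·8 + (-6)·(-13) = 10 - 64 + 78 = 24
|e|² = 4 + 64 + 169 = 237
proj_e d = (24/237) · (-2, 8, -13) ≈ (-0.203, 0.810, -1.316)

(-0.203, 0.810, -1.316)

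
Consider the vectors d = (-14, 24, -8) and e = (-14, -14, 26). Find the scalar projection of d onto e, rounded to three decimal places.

d · e = (-14)·(-14) + 24·(-14) + (-8)·26 = 196 - 336 - 208 = -348
|e| = √(196 + 196 + 676) = √1068 ≈ 32.6803
comp_e d = -348 / √1068 ≈ -10.649

-10.649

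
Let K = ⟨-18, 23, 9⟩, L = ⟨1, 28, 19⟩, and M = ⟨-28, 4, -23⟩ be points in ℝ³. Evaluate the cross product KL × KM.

(30, 508, -311)

KL = (19, 5, 10)
KM = (-10, -19, -32)
i: 5·(-32) - 10·(-19) = -160 - (-190) = 30
j: 10·(-10) - 19·(-32) = -100 - (-608) = 508
k: 19·(-19) - 5·(-10) = -361 - (-50) = -311
KL × KM = (30, 508, -311)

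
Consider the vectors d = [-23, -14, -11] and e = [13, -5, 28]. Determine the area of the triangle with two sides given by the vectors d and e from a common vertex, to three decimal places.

i: (-14)·28 - (-11)·(-5) = -392 - 55 = -447
j: (-11)·13 - (-23)·28 = -143 - (-644) = 501
k: (-23)·(-5) - (-14)·13 = 115 - (-182) = 297
d × e = (-447, 501, 297)
|d × e| = √((-447)² + 501² + 297²) = √539019 ≈ 734.1791
area = ½ · 734.1791 ≈ 367.090

367.090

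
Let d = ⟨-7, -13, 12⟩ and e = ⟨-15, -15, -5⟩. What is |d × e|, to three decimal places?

i: (-13)·(-5) - 12·(-15) = 65 - (-180) = 245
j: 12·(-15) - (-7)·(-5) = -180 - 35 = -215
k: (-7)·(-15) - (-13)·(-15) = 105 - 195 = -90
d × e = (245, -215, -90)
|d × e| = √(245² + (-215)² + (-90)²) = √114350 ≈ 338.1568

338.157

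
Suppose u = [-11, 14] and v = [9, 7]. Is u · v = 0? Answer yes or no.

u · v = (-11)·9 + 14·7 = -99 + 98 = -1
Nonzero, so the vectors are not orthogonal.

no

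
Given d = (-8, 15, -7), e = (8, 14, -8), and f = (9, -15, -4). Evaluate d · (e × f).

2530

e × f:
i: 14·(-4) - (-8)·(-15) = -56 - 120 = -176
j: (-8)·9 - 8·(-4) = -72 - (-32) = -40
k: 8·(-15) - 14·9 = -120 - 126 = -246
e × f = (-176, -40, -246)
d · (e × f) = (-8)·(-176) + 15·(-40) + (-7)·(-246) = 1408 - 600 + 1722 = 2530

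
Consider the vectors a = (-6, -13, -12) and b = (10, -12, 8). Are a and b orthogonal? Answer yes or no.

a · b = (-6)·10 + (-13)·(-12) + (-12)·8 = -60 + 156 - 96 = 0
Zero, so the vectors are orthogonal.

yes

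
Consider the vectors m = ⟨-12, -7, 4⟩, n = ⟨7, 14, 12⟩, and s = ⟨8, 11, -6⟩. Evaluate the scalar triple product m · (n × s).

1486

n × s:
i: 14·(-6) - 12·11 = -84 - 132 = -216
j: 12·8 - 7·(-6) = 96 - (-42) = 138
k: 7·11 - 14·8 = 77 - 112 = -35
n × s = (-216, 138, -35)
m · (n × s) = (-12)·(-216) + (-7)·138 + 4·(-35) = 2592 - 966 - 140 = 1486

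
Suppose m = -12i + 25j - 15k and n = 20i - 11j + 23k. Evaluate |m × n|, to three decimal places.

551.453

i: 25·23 - (-15)·(-11) = 575 - 165 = 410
j: (-15)·20 - (-12)·23 = -300 - (-276) = -24
k: (-12)·(-11) - 25·20 = 132 - 500 = -368
m × n = (410, -24, -368)
|m × n| = √(410² + (-24)² + (-368)²) = √304100 ≈ 551.4526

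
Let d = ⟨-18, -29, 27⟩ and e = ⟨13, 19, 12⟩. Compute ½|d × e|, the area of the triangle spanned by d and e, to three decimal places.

515.760

i: (-29)·12 - 27·19 = -348 - 513 = -861
j: 27·13 - (-18)·12 = 351 - (-216) = 567
k: (-18)·19 - (-29)·13 = -342 - (-377) = 35
d × e = (-861, 567, 35)
|d × e| = √((-861)² + 567² + 35²) = √1064035 ≈ 1031.5207
area = ½ · 1031.5207 ≈ 515.760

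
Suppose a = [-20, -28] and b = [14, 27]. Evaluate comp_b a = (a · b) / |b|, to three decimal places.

a · b = (-20)·14 + (-28)·27 = -280 - 756 = -1036
|b| = √(196 + 729) = √925 ≈ 30.4138
comp_b a = -1036 / √925 ≈ -34.063

-34.063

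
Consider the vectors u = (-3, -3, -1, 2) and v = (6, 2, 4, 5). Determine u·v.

-18

u · v = (-3)·6 + (-3)·2 + (-1)·4 + 2·5 = -18 - 6 - 4 + 10 = -18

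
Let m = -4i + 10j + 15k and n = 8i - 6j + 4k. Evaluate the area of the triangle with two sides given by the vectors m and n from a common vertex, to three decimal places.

i: 10·4 - 15·(-6) = 40 - (-90) = 130
j: 15·8 - (-4)·4 = 120 - (-16) = 136
k: (-4)·(-6) - 10·8 = 24 - 80 = -56
m × n = (130, 136, -56)
|m × n| = √(130² + 136² + (-56)²) = √38532 ≈ 196.2957
area = ½ · 196.2957 ≈ 98.148

98.148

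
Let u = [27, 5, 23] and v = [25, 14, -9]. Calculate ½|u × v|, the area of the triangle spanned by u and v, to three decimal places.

i: 5·(-9) - 23·14 = -45 - 322 = -367
j: 23·25 - 27·(-9) = 575 - (-243) = 818
k: 27·14 - 5·25 = 378 - 125 = 253
u × v = (-367, 818, 253)
|u × v| = √((-367)² + 818² + 253²) = √867822 ≈ 931.5696
area = ½ · 931.5696 ≈ 465.785

465.785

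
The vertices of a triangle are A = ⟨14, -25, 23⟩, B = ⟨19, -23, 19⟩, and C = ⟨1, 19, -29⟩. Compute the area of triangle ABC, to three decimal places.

201.894

AB = (5, 2, -4),  AC = (-13, 44, -52)
i: 2·(-52) - (-4)·44 = -104 - (-176) = 72
j: (-4)·(-13) - 5·(-52) = 52 - (-260) = 312
k: 5·44 - 2·(-13) = 220 - (-26) = 246
AB × AC = (72, 312, 246)
|AB × AC| = √163044 ≈ 403.7871
area = ½ · 403.7871 ≈ 201.894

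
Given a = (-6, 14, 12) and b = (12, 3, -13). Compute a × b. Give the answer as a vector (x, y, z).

(-218, 66, -186)

i: 14·(-13) - 12·3 = -182 - 36 = -218
j: 12·12 - (-6)·(-13) = 144 - 78 = 66
k: (-6)·3 - 14·12 = -18 - 168 = -186
a × b = (-218, 66, -186)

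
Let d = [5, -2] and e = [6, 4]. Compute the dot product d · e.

22

d · e = 5·6 + (-2)·4 = 30 - 8 = 22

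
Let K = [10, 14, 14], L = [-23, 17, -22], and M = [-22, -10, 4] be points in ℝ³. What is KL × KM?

(-894, 822, 888)

KL = (-33, 3, -36)
KM = (-32, -24, -10)
i: 3·(-10) - (-36)·(-24) = -30 - 864 = -894
j: (-36)·(-32) - (-33)·(-10) = 1152 - 330 = 822
k: (-33)·(-24) - 3·(-32) = 792 - (-96) = 888
KL × KM = (-894, 822, 888)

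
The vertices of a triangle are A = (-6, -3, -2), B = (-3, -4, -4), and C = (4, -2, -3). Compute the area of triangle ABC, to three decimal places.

10.805

AB = (3, -1, -2),  AC = (10, 1, -1)
i: (-1)·(-1) - (-2)·1 = 1 - (-2) = 3
j: (-2)·10 - 3·(-1) = -20 - (-3) = -17
k: 3·1 - (-1)·10 = 3 - (-10) = 13
AB × AC = (3, -17, 13)
|AB × AC| = √467 ≈ 21.6102
area = ½ · 21.6102 ≈ 10.805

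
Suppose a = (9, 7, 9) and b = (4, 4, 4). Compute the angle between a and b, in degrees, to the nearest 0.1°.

a · b = 9·4 + 7·4 + 9·4 = 36 + 28 + 36 = 100
|a|² = 81 + 49 + 81 = 211,  |a| = √211 ≈ 14.525839
|b|² = 16 + 16 + 16 = 48,  |b| = √48 ≈ 6.928203
cos θ = 100 / (14.525839 · 6.928203) ≈ 0.99366
θ = arccos(0.99366) ≈ 6.5°

6.5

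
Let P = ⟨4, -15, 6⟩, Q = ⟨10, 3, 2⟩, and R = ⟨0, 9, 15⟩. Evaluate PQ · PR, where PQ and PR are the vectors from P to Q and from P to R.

372

PQ = Q − P = (6, 18, -4)
PR = R − P = (-4, 24, 9)
PQ · PR = 6·(-4) + 18·24 + (-4)·9 = -24 + 432 - 36 = 372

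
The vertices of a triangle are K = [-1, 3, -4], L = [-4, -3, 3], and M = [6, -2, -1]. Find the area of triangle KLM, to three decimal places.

41.539

KL = (-3, -6, 7),  KM = (7, -5, 3)
i: (-6)·3 - 7·(-5) = -18 - (-35) = 17
j: 7·7 - (-3)·3 = 49 - (-9) = 58
k: (-3)·(-5) - (-6)·7 = 15 - (-42) = 57
KL × KM = (17, 58, 57)
|KL × KM| = √6902 ≈ 83.0783
area = ½ · 83.0783 ≈ 41.539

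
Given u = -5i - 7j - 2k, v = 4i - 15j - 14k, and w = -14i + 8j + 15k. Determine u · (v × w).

v × w:
i: (-15)·15 - (-14)·8 = -225 - (-112) = -113
j: (-14)·(-14) - 4·15 = 196 - 60 = 136
k: 4·8 - (-15)·(-14) = 32 - 210 = -178
v × w = (-113, 136, -178)
u · (v × w) = (-5)·(-113) + (-7)·136 + (-2)·(-178) = 565 - 952 + 356 = -31

-31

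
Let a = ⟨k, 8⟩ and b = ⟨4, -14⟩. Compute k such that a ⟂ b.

28

a · b = k·4 + 8·(-14) = -112 + 4k
Set equal to 0: 4k = 112, so k = 28.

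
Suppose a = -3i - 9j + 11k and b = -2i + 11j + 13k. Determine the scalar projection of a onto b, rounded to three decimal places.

a · b = (-3)·(-2) + (-9)·11 + 11·13 = 6 - 99 + 143 = 50
|b| = √(4 + 121 + 169) = √294 ≈ 17.1464
comp_b a = 50 / √294 ≈ 2.916

2.916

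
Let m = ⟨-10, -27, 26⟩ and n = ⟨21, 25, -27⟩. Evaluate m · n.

-1587

m · n = (-10)·21 + (-27)·25 + 26·(-27) = -210 - 675 - 702 = -1587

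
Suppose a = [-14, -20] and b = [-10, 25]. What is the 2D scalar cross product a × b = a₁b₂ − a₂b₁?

(-14)·25 - (-20)·(-10) = -350 - 200 = -550

-550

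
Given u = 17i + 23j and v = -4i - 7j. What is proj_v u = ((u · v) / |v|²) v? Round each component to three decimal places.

(14.092, 24.662)

u · v = 17·(-4) + 23·(-7) = -68 - 161 = -229
|v|² = 16 + 49 = 65
proj_v u = (-229/65) · (-4, -7) ≈ (14.092, 24.662)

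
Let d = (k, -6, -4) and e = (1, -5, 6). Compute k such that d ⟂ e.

d · e = k·1 + (-6)·(-5) + (-4)·6 = 6 + 1k
Set equal to 0: 1k = -6, so k = -6.

-6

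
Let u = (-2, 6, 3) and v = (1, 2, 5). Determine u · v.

25

u · v = (-2)·1 + 6·2 + 3·5 = -2 + 12 + 15 = 25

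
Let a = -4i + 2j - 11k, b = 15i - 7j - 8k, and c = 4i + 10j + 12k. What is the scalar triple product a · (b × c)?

-2366

b × c:
i: (-7)·12 - (-8)·10 = -84 - (-80) = -4
j: (-8)·4 - 15·12 = -32 - 180 = -212
k: 15·10 - (-7)·4 = 150 - (-28) = 178
b × c = (-4, -212, 178)
a · (b × c) = (-4)·(-4) + 2·(-212) + (-11)·178 = 16 - 424 - 1958 = -2366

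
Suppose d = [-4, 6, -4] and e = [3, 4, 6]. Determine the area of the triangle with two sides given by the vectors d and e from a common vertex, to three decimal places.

31.639

i: 6·6 - (-4)·4 = 36 - (-16) = 52
j: (-4)·3 - (-4)·6 = -12 - (-24) = 12
k: (-4)·4 - 6·3 = -16 - 18 = -34
d × e = (52, 12, -34)
|d × e| = √(52² + 12² + (-34)²) = √4004 ≈ 63.2772
area = ½ · 63.2772 ≈ 31.639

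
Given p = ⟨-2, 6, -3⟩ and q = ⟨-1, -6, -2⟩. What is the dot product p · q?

p · q = (-2)·(-1) + 6·(-6) + (-3)·(-2) = 2 - 36 + 6 = -28

-28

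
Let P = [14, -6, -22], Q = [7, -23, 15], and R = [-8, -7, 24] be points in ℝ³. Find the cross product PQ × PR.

(-745, -492, -367)

PQ = (-7, -17, 37)
PR = (-22, -1, 46)
i: (-17)·46 - 37·(-1) = -782 - (-37) = -745
j: 37·(-22) - (-7)·46 = -814 - (-322) = -492
k: (-7)·(-1) - (-17)·(-22) = 7 - 374 = -367
PQ × PR = (-745, -492, -367)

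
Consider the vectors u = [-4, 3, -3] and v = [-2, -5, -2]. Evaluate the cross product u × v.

(-21, -2, 26)

i: 3·(-2) - (-3)·(-5) = -6 - 15 = -21
j: (-3)·(-2) - (-4)·(-2) = 6 - 8 = -2
k: (-4)·(-5) - 3·(-2) = 20 - (-6) = 26
u × v = (-21, -2, 26)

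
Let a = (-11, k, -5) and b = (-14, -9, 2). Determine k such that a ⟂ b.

a · b = (-11)·(-14) + k·(-9) + (-5)·2 = 144 - 9k
Set equal to 0: -9k = -144, so k = 16.

16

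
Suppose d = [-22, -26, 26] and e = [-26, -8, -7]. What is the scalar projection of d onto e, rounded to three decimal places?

21.289

d · e = (-22)·(-26) + (-26)·(-8) + 26·(-7) = 572 + 208 - 182 = 598
|e| = √(676 + 64 + 49) = √789 ≈ 28.0891
comp_e d = 598 / √789 ≈ 21.289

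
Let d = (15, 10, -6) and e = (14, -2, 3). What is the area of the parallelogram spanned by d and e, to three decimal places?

214.161

i: 10·3 - (-6)·(-2) = 30 - 12 = 18
j: (-6)·14 - 15·3 = -84 - 45 = -129
k: 15·(-2) - 10·14 = -30 - 140 = -170
d × e = (18, -129, -170)
|d × e| = √(18² + (-129)² + (-170)²) = √45865 ≈ 214.1612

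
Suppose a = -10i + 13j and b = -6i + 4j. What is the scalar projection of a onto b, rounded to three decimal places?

15.532

a · b = (-10)·(-6) + 13·4 = 60 + 52 = 112
|b| = √(36 + 16) = √52 ≈ 7.2111
comp_b a = 112 / √52 ≈ 15.532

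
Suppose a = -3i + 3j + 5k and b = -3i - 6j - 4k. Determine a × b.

i: 3·(-4) - 5·(-6) = -12 - (-30) = 18
j: 5·(-3) - (-3)·(-4) = -15 - 12 = -27
k: (-3)·(-6) - 3·(-3) = 18 - (-9) = 27
a × b = (18, -27, 27)

(18, -27, 27)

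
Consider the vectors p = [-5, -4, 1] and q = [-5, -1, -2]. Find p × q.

i: (-4)·(-2) - 1·(-1) = 8 - (-1) = 9
j: 1·(-5) - (-5)·(-2) = -5 - 10 = -15
k: (-5)·(-1) - (-4)·(-5) = 5 - 20 = -15
p × q = (9, -15, -15)

(9, -15, -15)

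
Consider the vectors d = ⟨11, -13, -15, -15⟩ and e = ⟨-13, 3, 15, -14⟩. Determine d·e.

-197

d · e = 11·(-13) + (-13)·3 + (-15)·15 + (-15)·(-14) = -143 - 39 - 225 + 210 = -197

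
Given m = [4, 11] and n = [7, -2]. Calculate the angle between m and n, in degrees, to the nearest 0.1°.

m · n = 4·7 + 11·(-2) = 28 - 22 = 6
|m|² = 16 + 121 = 137,  |m| = √137 ≈ 11.704700
|n|² = 49 + 4 = 53,  |n| = √53 ≈ 7.280110
cos θ = 6 / (11.704700 · 7.280110) ≈ 0.07041
θ = arccos(0.07041) ≈ 86.0°

86.0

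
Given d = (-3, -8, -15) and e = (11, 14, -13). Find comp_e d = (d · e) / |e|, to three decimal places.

2.268

d · e = (-3)·11 + (-8)·14 + (-15)·(-13) = -33 - 112 + 195 = 50
|e| = √(121 + 196 + 169) = √486 ≈ 22.0454
comp_e d = 50 / √486 ≈ 2.268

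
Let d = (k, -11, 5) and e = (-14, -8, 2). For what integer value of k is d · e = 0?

d · e = k·(-14) + (-11)·(-8) + 5·2 = 98 - 14k
Set equal to 0: -14k = -98, so k = 7.

7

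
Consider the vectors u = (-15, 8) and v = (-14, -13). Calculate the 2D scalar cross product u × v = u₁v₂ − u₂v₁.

(-15)·(-13) - 8·(-14) = 195 - (-112) = 307

307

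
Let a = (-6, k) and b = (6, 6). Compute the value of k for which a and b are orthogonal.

6

a · b = (-6)·6 + k·6 = -36 + 6k
Set equal to 0: 6k = 36, so k = 6.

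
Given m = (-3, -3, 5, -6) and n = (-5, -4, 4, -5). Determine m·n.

m · n = (-3)·(-5) + (-3)·(-4) + 5·4 + (-6)·(-5) = 15 + 12 + 20 + 30 = 77

77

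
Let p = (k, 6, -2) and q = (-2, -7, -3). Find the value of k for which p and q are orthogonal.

p · q = k·(-2) + 6·(-7) + (-2)·(-3) = -36 - 2k
Set equal to 0: -2k = 36, so k = -18.

-18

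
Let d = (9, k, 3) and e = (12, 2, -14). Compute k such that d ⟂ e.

d · e = 9·12 + k·2 + 3·(-14) = 66 + 2k
Set equal to 0: 2k = -66, so k = -33.

-33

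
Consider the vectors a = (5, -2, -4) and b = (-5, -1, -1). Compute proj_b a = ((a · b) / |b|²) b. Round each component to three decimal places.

(3.519, 0.704, 0.704)

a · b = 5·(-5) + (-2)·(-1) + (-4)·(-1) = -25 + 2 + 4 = -19
|b|² = 25 + 1 + 1 = 27
proj_b a = (-19/27) · (-5, -1, -1) ≈ (3.519, 0.704, 0.704)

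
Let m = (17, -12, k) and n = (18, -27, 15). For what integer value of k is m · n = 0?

-42

m · n = 17·18 + (-12)·(-27) + k·15 = 630 + 15k
Set equal to 0: 15k = -630, so k = -42.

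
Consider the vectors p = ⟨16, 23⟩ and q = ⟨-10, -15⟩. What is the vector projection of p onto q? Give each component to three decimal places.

p · q = 16·(-10) + 23·(-15) = -160 - 345 = -505
|q|² = 100 + 225 = 325
proj_q p = (-505/325) · (-10, -15) ≈ (15.538, 23.308)

(15.538, 23.308)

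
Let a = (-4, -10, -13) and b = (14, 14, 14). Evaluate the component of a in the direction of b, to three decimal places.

-15.588

a · b = (-4)·14 + (-10)·14 + (-13)·14 = -56 - 140 - 182 = -378
|b| = √(196 + 196 + 196) = √588 ≈ 24.2487
comp_b a = -378 / √588 ≈ -15.588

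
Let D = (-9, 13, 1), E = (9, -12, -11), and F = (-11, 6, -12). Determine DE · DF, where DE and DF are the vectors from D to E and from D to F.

DE = E − D = (18, -25, -12)
DF = F − D = (-2, -7, -13)
DE · DF = 18·(-2) + (-25)·(-7) + (-12)·(-13) = -36 + 175 + 156 = 295

295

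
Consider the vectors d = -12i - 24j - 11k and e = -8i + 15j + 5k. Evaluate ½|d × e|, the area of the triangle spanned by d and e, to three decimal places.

i: (-24)·5 - (-11)·15 = -120 - (-165) = 45
j: (-11)·(-8) - (-12)·5 = 88 - (-60) = 148
k: (-12)·15 - (-24)·(-8) = -180 - 192 = -372
d × e = (45, 148, -372)
|d × e| = √(45² + 148² + (-372)²) = √162313 ≈ 402.8809
area = ½ · 402.8809 ≈ 201.440

201.440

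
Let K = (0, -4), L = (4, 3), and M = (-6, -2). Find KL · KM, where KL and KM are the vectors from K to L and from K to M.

KL = L − K = (4, 7)
KM = M − K = (-6, 2)
KL · KM = 4·(-6) + 7·2 = -24 + 14 = -10

-10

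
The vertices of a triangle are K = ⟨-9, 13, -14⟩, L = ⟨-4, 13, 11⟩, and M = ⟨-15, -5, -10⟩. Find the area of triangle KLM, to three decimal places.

244.694

KL = (5, 0, 25),  KM = (-6, -18, 4)
i: 0·4 - 25·(-18) = 0 - (-450) = 450
j: 25·(-6) - 5·4 = -150 - 20 = -170
k: 5·(-18) - 0·(-6) = -90 - 0 = -90
KL × KM = (450, -170, -90)
|KL × KM| = √239500 ≈ 489.3874
area = ½ · 489.3874 ≈ 244.694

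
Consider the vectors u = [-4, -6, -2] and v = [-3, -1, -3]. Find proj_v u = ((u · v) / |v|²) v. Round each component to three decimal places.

(-3.789, -1.263, -3.789)

u · v = (-4)·(-3) + (-6)·(-1) + (-2)·(-3) = 12 + 6 + 6 = 24
|v|² = 9 + 1 + 9 = 19
proj_v u = (24/19) · (-3, -1, -3) ≈ (-3.789, -1.263, -3.789)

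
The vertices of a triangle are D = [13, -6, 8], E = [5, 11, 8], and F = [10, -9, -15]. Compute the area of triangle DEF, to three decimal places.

DE = (-8, 17, 0),  DF = (-3, -3, -23)
i: 17·(-23) - 0·(-3) = -391 - 0 = -391
j: 0·(-3) - (-8)·(-23) = 0 - 184 = -184
k: (-8)·(-3) - 17·(-3) = 24 - (-51) = 75
DE × DF = (-391, -184, 75)
|DE × DF| = √192362 ≈ 438.5909
area = ½ · 438.5909 ≈ 219.295

219.295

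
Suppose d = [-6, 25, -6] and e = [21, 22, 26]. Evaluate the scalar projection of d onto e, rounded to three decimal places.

d · e = (-6)·21 + 25·22 + (-6)·26 = -126 + 550 - 156 = 268
|e| = √(441 + 484 + 676) = √1601 ≈ 40.0125
comp_e d = 268 / √1601 ≈ 6.698

6.698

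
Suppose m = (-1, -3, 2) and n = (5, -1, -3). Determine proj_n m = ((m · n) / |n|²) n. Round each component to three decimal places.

(-1.143, 0.229, 0.686)

m · n = (-1)·5 + (-3)·(-1) + 2·(-3) = -5 + 3 - 6 = -8
|n|² = 25 + 1 + 9 = 35
proj_n m = (-8/35) · (5, -1, -3) ≈ (-1.143, 0.229, 0.686)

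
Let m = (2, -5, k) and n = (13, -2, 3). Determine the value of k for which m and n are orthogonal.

-12

m · n = 2·13 + (-5)·(-2) + k·3 = 36 + 3k
Set equal to 0: 3k = -36, so k = -12.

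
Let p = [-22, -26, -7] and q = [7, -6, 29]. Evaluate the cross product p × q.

(-796, 589, 314)

i: (-26)·29 - (-7)·(-6) = -754 - 42 = -796
j: (-7)·7 - (-22)·29 = -49 - (-638) = 589
k: (-22)·(-6) - (-26)·7 = 132 - (-182) = 314
p × q = (-796, 589, 314)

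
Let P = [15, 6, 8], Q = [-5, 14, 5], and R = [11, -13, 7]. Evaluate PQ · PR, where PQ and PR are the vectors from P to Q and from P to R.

PQ = Q − P = (-20, 8, -3)
PR = R − P = (-4, -19, -1)
PQ · PR = (-20)·(-4) + 8·(-19) + (-3)·(-1) = 80 - 152 + 3 = -69

-69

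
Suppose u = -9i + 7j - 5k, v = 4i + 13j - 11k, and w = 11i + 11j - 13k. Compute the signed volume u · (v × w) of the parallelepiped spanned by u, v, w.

444

v × w:
i: 13·(-13) - (-11)·11 = -169 - (-121) = -48
j: (-11)·11 - 4·(-13) = -121 - (-52) = -69
k: 4·11 - 13·11 = 44 - 143 = -99
v × w = (-48, -69, -99)
u · (v × w) = (-9)·(-48) + 7·(-69) + (-5)·(-99) = 432 - 483 + 495 = 444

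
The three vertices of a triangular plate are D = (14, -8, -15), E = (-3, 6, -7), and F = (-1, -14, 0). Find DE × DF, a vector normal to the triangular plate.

(258, 135, 312)

DE = (-17, 14, 8)
DF = (-15, -6, 15)
i: 14·15 - 8·(-6) = 210 - (-48) = 258
j: 8·(-15) - (-17)·15 = -120 - (-255) = 135
k: (-17)·(-6) - 14·(-15) = 102 - (-210) = 312
DE × DF = (258, 135, 312)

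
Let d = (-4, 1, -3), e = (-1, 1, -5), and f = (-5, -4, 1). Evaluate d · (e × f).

75

e × f:
i: 1·1 - (-5)·(-4) = 1 - 20 = -19
j: (-5)·(-5) - (-1)·1 = 25 - (-1) = 26
k: (-1)·(-4) - 1·(-5) = 4 - (-5) = 9
e × f = (-19, 26, 9)
d · (e × f) = (-4)·(-19) + 1·26 + (-3)·9 = 76 + 26 - 27 = 75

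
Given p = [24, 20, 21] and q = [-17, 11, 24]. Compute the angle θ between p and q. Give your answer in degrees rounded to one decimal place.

74.5

p · q = 24·(-17) + 20·11 + 21·24 = -408 + 220 + 504 = 316
|p|² = 576 + 400 + 441 = 1417,  |p| = √1417 ≈ 37.643060
|q|² = 289 + 121 + 576 = 986,  |q| = √986 ≈ 31.400637
cos θ = 316 / (37.643060 · 31.400637) ≈ 0.26734
θ = arccos(0.26734) ≈ 74.5°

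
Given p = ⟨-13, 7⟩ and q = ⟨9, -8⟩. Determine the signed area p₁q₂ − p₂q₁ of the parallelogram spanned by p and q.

(-13)·(-8) - 7·9 = 104 - 63 = 41

41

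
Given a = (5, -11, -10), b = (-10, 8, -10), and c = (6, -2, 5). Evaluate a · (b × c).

b × c:
i: 8·5 - (-10)·(-2) = 40 - 20 = 20
j: (-10)·6 - (-10)·5 = -60 - (-50) = -10
k: (-10)·(-2) - 8·6 = 20 - 48 = -28
b × c = (20, -10, -28)
a · (b × c) = 5·20 + (-11)·(-10) + (-10)·(-28) = 100 + 110 + 280 = 490

490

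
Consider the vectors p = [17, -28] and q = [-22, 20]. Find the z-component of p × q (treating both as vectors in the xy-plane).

-276

17·20 - (-28)·(-22) = 340 - 616 = -276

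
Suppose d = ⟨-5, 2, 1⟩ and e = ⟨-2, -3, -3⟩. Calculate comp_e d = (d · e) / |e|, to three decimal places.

0.213

d · e = (-5)·(-2) + 2·(-3) + 1·(-3) = 10 - 6 - 3 = 1
|e| = √(4 + 9 + 9) = √22 ≈ 4.6904
comp_e d = 1 / √22 ≈ 0.213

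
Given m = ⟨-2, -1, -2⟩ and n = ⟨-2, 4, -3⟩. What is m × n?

i: (-1)·(-3) - (-2)·4 = 3 - (-8) = 11
j: (-2)·(-2) - (-2)·(-3) = 4 - 6 = -2
k: (-2)·4 - (-1)·(-2) = -8 - 2 = -10
m × n = (11, -2, -10)

(11, -2, -10)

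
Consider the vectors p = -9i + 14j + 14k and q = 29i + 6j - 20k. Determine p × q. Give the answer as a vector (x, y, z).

(-364, 226, -460)

i: 14·(-20) - 14·6 = -280 - 84 = -364
j: 14·29 - (-9)·(-20) = 406 - 180 = 226
k: (-9)·6 - 14·29 = -54 - 406 = -460
p × q = (-364, 226, -460)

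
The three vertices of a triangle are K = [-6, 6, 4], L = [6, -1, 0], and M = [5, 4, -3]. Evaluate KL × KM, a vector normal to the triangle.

(41, 40, 53)

KL = (12, -7, -4)
KM = (11, -2, -7)
i: (-7)·(-7) - (-4)·(-2) = 49 - 8 = 41
j: (-4)·11 - 12·(-7) = -44 - (-84) = 40
k: 12·(-2) - (-7)·11 = -24 - (-77) = 53
KL × KM = (41, 40, 53)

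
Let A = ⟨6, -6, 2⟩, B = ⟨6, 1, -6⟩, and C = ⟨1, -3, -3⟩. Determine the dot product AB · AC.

61

AB = B − A = (0, 7, -8)
AC = C − A = (-5, 3, -5)
AB · AC = 0·(-5) + 7·3 + (-8)·(-5) = 0 + 21 + 40 = 61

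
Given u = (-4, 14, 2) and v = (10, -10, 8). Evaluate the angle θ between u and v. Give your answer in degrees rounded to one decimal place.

u · v = (-4)·10 + 14·(-10) + 2·8 = -40 - 140 + 16 = -164
|u|² = 16 + 196 + 4 = 216,  |u| = √216 ≈ 14.696938
|v|² = 100 + 100 + 64 = 264,  |v| = √264 ≈ 16.248077
cos θ = -164 / (14.696938 · 16.248077) ≈ -0.68678
θ = arccos(-0.68678) ≈ 133.4°

133.4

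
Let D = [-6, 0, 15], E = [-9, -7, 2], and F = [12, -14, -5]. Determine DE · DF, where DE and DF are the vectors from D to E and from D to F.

DE = E − D = (-3, -7, -13)
DF = F − D = (18, -14, -20)
DE · DF = (-3)·18 + (-7)·(-14) + (-13)·(-20) = -54 + 98 + 260 = 304

304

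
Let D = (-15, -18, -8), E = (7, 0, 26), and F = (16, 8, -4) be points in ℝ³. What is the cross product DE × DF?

(-812, 966, 14)

DE = (22, 18, 34)
DF = (31, 26, 4)
i: 18·4 - 34·26 = 72 - 884 = -812
j: 34·31 - 22·4 = 1054 - 88 = 966
k: 22·26 - 18·31 = 572 - 558 = 14
DE × DF = (-812, 966, 14)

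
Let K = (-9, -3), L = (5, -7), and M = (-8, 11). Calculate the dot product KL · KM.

-42

KL = L − K = (14, -4)
KM = M − K = (1, 14)
KL · KM = 14·1 + (-4)·14 = 14 - 56 = -42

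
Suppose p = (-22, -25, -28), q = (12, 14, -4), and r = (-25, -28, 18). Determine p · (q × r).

q × r:
i: 14·18 - (-4)·(-28) = 252 - 112 = 140
j: (-4)·(-25) - 12·18 = 100 - 216 = -116
k: 12·(-28) - 14·(-25) = -336 - (-350) = 14
q × r = (140, -116, 14)
p · (q × r) = (-22)·140 + (-25)·(-116) + (-28)·14 = -3080 + 2900 - 392 = -572

-572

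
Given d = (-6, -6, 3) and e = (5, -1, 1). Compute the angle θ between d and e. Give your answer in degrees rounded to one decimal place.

d · e = (-6)·5 + (-6)·(-1) + 3·1 = -30 + 6 + 3 = -21
|d|² = 36 + 36 + 9 = 81,  |d| = √81 ≈ 9.000000
|e|² = 25 + 1 + 1 = 27,  |e| = √27 ≈ 5.196152
cos θ = -21 / (9.000000 · 5.196152) ≈ -0.44905
θ = arccos(-0.44905) ≈ 116.7°

116.7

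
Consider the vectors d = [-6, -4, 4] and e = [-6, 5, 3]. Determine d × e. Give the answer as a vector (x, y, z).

i: (-4)·3 - 4·5 = -12 - 20 = -32
j: 4·(-6) - (-6)·3 = -24 - (-18) = -6
k: (-6)·5 - (-4)·(-6) = -30 - 24 = -54
d × e = (-32, -6, -54)

(-32, -6, -54)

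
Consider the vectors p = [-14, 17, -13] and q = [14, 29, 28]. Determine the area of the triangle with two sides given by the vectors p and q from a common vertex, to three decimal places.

544.620

i: 17·28 - (-13)·29 = 476 - (-377) = 853
j: (-13)·14 - (-14)·28 = -182 - (-392) = 210
k: (-14)·29 - 17·14 = -406 - 238 = -644
p × q = (853, 210, -644)
|p × q| = √(853² + 210² + (-644)²) = √1186445 ≈ 1089.2406
area = ½ · 1089.2406 ≈ 544.620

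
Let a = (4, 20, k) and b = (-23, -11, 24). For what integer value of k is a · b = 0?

a · b = 4·(-23) + 20·(-11) + k·24 = -312 + 24k
Set equal to 0: 24k = 312, so k = 13.

13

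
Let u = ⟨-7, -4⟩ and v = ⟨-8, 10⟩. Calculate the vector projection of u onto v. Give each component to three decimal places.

(-0.780, 0.976)

u · v = (-7)·(-8) + (-4)·10 = 56 - 40 = 16
|v|² = 64 + 100 = 164
proj_v u = (16/164) · (-8, 10) ≈ (-0.780, 0.976)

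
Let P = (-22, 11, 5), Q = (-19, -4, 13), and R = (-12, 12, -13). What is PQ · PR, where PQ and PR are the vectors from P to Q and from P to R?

PQ = Q − P = (3, -15, 8)
PR = R − P = (10, 1, -18)
PQ · PR = 3·10 + (-15)·1 + 8·(-18) = 30 - 15 - 144 = -129

-129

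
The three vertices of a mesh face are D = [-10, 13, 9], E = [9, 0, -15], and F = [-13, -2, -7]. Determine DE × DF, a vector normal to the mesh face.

DE = (19, -13, -24)
DF = (-3, -15, -16)
i: (-13)·(-16) - (-24)·(-15) = 208 - 360 = -152
j: (-24)·(-3) - 19·(-16) = 72 - (-304) = 376
k: 19·(-15) - (-13)·(-3) = -285 - 39 = -324
DE × DF = (-152, 376, -324)

(-152, 376, -324)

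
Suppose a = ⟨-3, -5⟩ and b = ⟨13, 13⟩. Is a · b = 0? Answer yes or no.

no

a · b = (-3)·13 + (-5)·13 = -39 - 65 = -104
Nonzero, so the vectors are not orthogonal.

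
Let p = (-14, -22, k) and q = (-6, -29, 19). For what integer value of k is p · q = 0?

p · q = (-14)·(-6) + (-22)·(-29) + k·19 = 722 + 19k
Set equal to 0: 19k = -722, so k = -38.

-38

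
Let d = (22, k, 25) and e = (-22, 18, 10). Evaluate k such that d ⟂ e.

13

d · e = 22·(-22) + k·18 + 25·10 = -234 + 18k
Set equal to 0: 18k = 234, so k = 13.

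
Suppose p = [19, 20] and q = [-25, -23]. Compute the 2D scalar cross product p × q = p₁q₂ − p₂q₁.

63

19·(-23) - 20·(-25) = -437 - (-500) = 63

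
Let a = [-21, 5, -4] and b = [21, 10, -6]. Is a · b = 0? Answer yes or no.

a · b = (-21)·21 + 5·10 + (-4)·(-6) = -441 + 50 + 24 = -367
Nonzero, so the vectors are not orthogonal.

no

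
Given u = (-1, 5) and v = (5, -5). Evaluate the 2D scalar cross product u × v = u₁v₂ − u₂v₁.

(-1)·(-5) - 5·5 = 5 - 25 = -20

-20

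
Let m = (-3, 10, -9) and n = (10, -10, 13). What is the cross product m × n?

(40, -51, -70)

i: 10·13 - (-9)·(-10) = 130 - 90 = 40
j: (-9)·10 - (-3)·13 = -90 - (-39) = -51
k: (-3)·(-10) - 10·10 = 30 - 100 = -70
m × n = (40, -51, -70)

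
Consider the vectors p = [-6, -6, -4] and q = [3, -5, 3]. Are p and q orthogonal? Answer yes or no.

p · q = (-6)·3 + (-6)·(-5) + (-4)·3 = -18 + 30 - 12 = 0
Zero, so the vectors are orthogonal.

yes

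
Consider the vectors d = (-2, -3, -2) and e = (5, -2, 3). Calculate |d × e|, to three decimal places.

i: (-3)·3 - (-2)·(-2) = -9 - 4 = -13
j: (-2)·5 - (-2)·3 = -10 - (-6) = -4
k: (-2)·(-2) - (-3)·5 = 4 - (-15) = 19
d × e = (-13, -4, 19)
|d × e| = √((-13)² + (-4)² + 19²) = √546 ≈ 23.3666

23.367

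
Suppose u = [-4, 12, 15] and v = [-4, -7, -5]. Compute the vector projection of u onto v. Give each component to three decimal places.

(6.356, 11.122, 7.944)

u · v = (-4)·(-4) + 12·(-7) + 15·(-5) = 16 - 84 - 75 = -143
|v|² = 16 + 49 + 25 = 90
proj_v u = (-143/90) · (-4, -7, -5) ≈ (6.356, 11.122, 7.944)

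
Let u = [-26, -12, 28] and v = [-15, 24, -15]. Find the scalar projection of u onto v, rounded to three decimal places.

-9.928

u · v = (-26)·(-15) + (-12)·24 + 28·(-15) = 390 - 288 - 420 = -318
|v| = √(225 + 576 + 225) = √1026 ≈ 32.0312
comp_v u = -318 / √1026 ≈ -9.928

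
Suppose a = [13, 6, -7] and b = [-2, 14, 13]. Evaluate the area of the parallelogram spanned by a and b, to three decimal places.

304.363

i: 6·13 - (-7)·14 = 78 - (-98) = 176
j: (-7)·(-2) - 13·13 = 14 - 169 = -155
k: 13·14 - 6·(-2) = 182 - (-12) = 194
a × b = (176, -155, 194)
|a × b| = √(176² + (-155)² + 194²) = √92637 ≈ 304.3633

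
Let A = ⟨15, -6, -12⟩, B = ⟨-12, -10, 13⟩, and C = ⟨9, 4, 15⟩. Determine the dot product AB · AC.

AB = B − A = (-27, -4, 25)
AC = C − A = (-6, 10, 27)
AB · AC = (-27)·(-6) + (-4)·10 + 25·27 = 162 - 40 + 675 = 797

797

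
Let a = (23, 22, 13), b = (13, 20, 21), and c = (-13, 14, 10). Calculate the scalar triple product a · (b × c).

b × c:
i: 20·10 - 21·14 = 200 - 294 = -94
j: 21·(-13) - 13·10 = -273 - 130 = -403
k: 13·14 - 20·(-13) = 182 - (-260) = 442
b × c = (-94, -403, 442)
a · (b × c) = 23·(-94) + 22·(-403) + 13·442 = -2162 - 8866 + 5746 = -5282

-5282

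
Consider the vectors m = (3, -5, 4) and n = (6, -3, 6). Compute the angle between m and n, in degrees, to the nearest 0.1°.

m · n = 3·6 + (-5)·(-3) + 4·6 = 18 + 15 + 24 = 57
|m|² = 9 + 25 + 16 = 50,  |m| = √50 ≈ 7.071068
|n|² = 36 + 9 + 36 = 81,  |n| = √81 ≈ 9.000000
cos θ = 57 / (7.071068 · 9.000000) ≈ 0.89567
θ = arccos(0.89567) ≈ 26.4°

26.4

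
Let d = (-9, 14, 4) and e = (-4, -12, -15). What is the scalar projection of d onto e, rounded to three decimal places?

-9.785

d · e = (-9)·(-4) + 14·(-12) + 4·(-15) = 36 - 168 - 60 = -192
|e| = √(16 + 144 + 225) = √385 ≈ 19.6214
comp_e d = -192 / √385 ≈ -9.785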